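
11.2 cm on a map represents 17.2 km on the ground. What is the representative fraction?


ground = 17.2 km = 1720000 cm; RF denominator = ground / map = 1720000 / 11.2 ≈ 153571; RF = 1:153571

1:153571


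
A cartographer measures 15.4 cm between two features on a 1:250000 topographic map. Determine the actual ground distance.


ground = 15.4 cm * 250000 / 100 = 38500.0 m = 38.5 km

38.5 km


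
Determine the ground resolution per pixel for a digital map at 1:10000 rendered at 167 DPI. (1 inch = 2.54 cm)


pixel_cm = 2.54 / 167 ≈ 0.01521 cm
ground = pixel_cm * 10000 / 100 = 2.54 * 10000 / (167 * 100) = 25400 / 16700 ≈ 1.52 m

1.52 m


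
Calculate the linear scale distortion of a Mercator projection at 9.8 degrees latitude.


SF = 1 / cos(9.8) = 1 / 0.985408 = 1.015

1.015


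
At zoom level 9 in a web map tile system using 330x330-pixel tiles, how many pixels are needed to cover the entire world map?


tiles per axis = 2^9 = 512
total tiles = 512^2 = 262144
pixels per axis = 512 * 330 = 168960
total pixels = 168960^2 = 28547481600

28547481600 pixels


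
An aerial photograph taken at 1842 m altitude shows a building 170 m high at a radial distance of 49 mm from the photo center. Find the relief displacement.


d = h * r / H = 170 * 49 / 1842 = 4.52 mm

4.52 mm


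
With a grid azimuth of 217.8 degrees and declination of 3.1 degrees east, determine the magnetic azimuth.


magnetic azimuth = grid azimuth - declination (east +ve)
mag_az = 217.8 - 3.1 = 214.7 degrees

214.7 degrees


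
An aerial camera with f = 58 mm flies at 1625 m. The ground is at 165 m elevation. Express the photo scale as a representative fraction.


scale = f / (H - h) = 58 mm / 1460 m = 58 / 1460000 = 1:25172

1:25172


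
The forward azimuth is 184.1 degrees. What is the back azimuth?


back azimuth = (184.1 + 180) mod 360 = 4.1 degrees

4.1 degrees


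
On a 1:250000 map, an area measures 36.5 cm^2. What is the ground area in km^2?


ground_area = 36.5 * (250000/100)^2 = 228125000.0 m^2 = 228.125 km^2

228.125 km^2


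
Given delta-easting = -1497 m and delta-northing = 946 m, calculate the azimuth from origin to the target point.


az = atan2(-1497, 946) = -57.7 deg
adjusted to 0-360: 302.3 degrees

302.3 degrees


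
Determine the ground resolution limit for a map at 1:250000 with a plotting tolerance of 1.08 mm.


ground = 1.08 mm * 250000 / 1000 = 270.0 m

270.0 m


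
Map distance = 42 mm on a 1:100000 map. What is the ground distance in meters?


ground = 42 mm * 100000 / 1000 = 4200.0 m

4200.0 m


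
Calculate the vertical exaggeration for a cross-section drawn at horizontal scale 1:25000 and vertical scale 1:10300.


VE = horizontal_scale / vertical_scale = 25000 / 10300 ≈ 2.4

2.4x


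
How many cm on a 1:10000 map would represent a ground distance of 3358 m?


map_cm = 3358 * 100 / 10000 = 33.58 cm

33.58 cm


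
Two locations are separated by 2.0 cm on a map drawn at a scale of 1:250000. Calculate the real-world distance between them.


ground = 2.0 cm * 250000 / 100 = 5000.0 m = 5.0 km

5.0 km


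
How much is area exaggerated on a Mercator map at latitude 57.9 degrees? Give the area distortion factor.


area_distortion = 1/cos^2(57.9) = 3.541

3.541


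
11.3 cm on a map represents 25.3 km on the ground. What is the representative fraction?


ground = 25.3 km = 2530000 cm; RF denominator = ground / map = 2530000 / 11.3 ≈ 223894; RF = 1:223894

1:223894


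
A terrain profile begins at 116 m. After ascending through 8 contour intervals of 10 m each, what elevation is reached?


elevation = 116 + 8 * 10 = 196 m

196 m


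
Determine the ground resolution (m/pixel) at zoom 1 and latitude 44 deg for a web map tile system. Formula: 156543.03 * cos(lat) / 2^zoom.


res = 156543.03 * cos(44) / 2^1 = 156543.03 * 0.7193398 / 2 = 56303.82 m/pixel

56303.82 m/pixel


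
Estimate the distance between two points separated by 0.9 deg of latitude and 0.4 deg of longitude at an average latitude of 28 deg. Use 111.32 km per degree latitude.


dlat_km = 0.9 * 111.32 = 100.188
dlon_km = 0.4 * 111.32 * cos(28) ≈ 39.316
dist = sqrt(100.188^2 + 39.316^2) ≈ 107.6 km

107.6 km


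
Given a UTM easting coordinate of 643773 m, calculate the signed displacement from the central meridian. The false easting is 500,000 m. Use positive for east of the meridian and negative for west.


displacement = 643773 - 500000 = 143773 m

143773 m


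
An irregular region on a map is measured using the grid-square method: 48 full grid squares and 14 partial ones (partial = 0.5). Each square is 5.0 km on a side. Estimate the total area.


effective squares = 48 + 14 * 0.5 = 55.0
area = 55.0 * 25.0 = 1375.0 km^2

1375.0 km^2


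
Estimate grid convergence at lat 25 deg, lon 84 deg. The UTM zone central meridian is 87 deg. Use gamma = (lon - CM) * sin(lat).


gamma = (84 - 87) * sin(25) = -3 * 0.422618 = -1.268 degrees

-1.268 degrees


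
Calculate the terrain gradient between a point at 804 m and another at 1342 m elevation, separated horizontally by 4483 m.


gradient = (1342 - 804) / 4483 = 538 / 4483 = 0.12

0.12


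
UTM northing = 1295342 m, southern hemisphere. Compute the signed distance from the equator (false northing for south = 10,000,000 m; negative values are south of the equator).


For southern: actual = 1295342 - 10000000 = -8704658 m

-8704658 m


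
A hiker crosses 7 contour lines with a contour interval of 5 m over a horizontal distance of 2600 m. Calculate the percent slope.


elevation change = 7 * 5 = 35 m
slope = 35 / 2600 * 100 = 1.3%

1.3%


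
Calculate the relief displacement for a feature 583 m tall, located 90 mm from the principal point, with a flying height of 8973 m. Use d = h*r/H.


d = h * r / H = 583 * 90 / 8973 = 5.85 mm

5.85 mm


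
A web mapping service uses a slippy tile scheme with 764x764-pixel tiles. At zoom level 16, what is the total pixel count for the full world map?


tiles per axis = 2^16 = 65536
total tiles = 65536^2 = 4294967296
pixels per axis = 65536 * 764 = 50069504
total pixels = 50069504^2 = 2506955230806016

2506955230806016 pixels


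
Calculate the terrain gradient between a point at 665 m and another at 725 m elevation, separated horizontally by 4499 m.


gradient = (725 - 665) / 4499 = 60 / 4499 = 0.0133

0.0133


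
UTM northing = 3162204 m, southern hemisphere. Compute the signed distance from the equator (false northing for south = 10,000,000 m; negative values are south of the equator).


For southern: actual = 3162204 - 10000000 = -6837796 m

-6837796 m


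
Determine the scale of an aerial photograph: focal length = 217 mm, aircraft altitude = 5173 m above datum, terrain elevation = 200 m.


scale = f / (H - h) = 217 mm / 4973 m = 217 / 4973000 = 1:22917

1:22917


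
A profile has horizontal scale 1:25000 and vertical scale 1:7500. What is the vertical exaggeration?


VE = horizontal_scale / vertical_scale = 25000 / 7500 ≈ 3.3

3.3x


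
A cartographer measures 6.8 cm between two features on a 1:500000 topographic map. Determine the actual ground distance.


ground = 6.8 cm * 500000 / 100 = 34000.0 m = 34.0 km

34.0 km


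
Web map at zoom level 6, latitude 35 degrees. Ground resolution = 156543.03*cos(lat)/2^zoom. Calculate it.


res = 156543.03 * cos(35) / 2^6 = 156543.03 * 0.81915204 / 64 = 2003.63 m/pixel

2003.63 m/pixel


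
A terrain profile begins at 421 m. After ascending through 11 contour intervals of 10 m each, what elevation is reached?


elevation = 421 + 11 * 10 = 531 m

531 m


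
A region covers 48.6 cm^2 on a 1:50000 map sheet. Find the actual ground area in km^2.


ground_area = 48.6 * (50000/100)^2 = 12150000.0 m^2 = 12.15 km^2

12.15 km^2


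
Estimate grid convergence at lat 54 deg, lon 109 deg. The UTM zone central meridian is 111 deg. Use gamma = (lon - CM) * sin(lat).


gamma = (109 - 111) * sin(54) = -2 * 0.809017 = -1.618 degrees

-1.618 degrees


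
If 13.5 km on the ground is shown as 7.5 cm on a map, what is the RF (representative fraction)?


ground = 13.5 km = 1350000 cm; RF denominator = ground / map = 1350000 / 7.5 = 180000; RF = 1:180000

1:180000


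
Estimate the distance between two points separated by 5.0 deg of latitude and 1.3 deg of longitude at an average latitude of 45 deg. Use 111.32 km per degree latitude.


dlat_km = 5.0 * 111.32 = 556.6
dlon_km = 1.3 * 111.32 * cos(45) ≈ 102.33
dist = sqrt(556.6^2 + 102.33^2) ≈ 565.9 km

565.9 km


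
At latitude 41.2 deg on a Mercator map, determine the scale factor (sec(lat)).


SF = 1 / cos(41.2) = 1 / 0.752415 = 1.329

1.329


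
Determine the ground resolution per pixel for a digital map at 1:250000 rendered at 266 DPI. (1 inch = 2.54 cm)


pixel_cm = 2.54 / 266 ≈ 0.009549 cm
ground = pixel_cm * 250000 / 100 = 2.54 * 250000 / (266 * 100) = 635000 / 26600 ≈ 23.87 m

23.87 m


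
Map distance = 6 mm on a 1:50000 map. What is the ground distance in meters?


ground = 6 mm * 50000 / 1000 = 300.0 m

300.0 m


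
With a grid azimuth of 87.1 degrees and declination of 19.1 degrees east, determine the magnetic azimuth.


magnetic azimuth = grid azimuth - declination (east +ve)
mag_az = 87.1 - 19.1 = 68.0 degrees

68.0 degrees


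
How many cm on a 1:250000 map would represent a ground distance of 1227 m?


map_cm = 1227 * 100 / 250000 = 0.4908 cm ≈ 0.49 cm

0.49 cm


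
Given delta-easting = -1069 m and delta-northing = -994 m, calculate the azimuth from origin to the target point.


az = atan2(-1069, -994) = -132.9 deg
adjusted to 0-360: 227.1 degrees

227.1 degrees


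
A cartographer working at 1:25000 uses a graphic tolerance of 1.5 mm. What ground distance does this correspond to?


ground = 1.5 mm * 25000 / 1000 = 37.5 m

37.5 m


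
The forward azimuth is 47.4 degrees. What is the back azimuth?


back azimuth = (47.4 + 180) mod 360 = 227.4 degrees

227.4 degrees


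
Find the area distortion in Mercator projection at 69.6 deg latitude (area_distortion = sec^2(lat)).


area_distortion = 1/cos^2(69.6) = 8.23

8.23


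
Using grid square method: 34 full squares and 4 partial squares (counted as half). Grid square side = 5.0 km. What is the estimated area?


effective squares = 34 + 4 * 0.5 = 36.0
area = 36.0 * 25.0 = 900.0 km^2

900.0 km^2


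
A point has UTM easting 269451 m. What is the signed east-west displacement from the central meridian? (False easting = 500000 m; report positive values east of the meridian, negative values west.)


displacement = 269451 - 500000 = -230549 m

-230549 m


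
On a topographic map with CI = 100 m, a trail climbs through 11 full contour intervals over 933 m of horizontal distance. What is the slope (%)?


elevation change = 11 * 100 = 1100 m
slope = 1100 / 933 * 100 = 117.9%

117.9%


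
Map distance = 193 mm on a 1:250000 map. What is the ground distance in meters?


ground = 193 mm * 250000 / 1000 = 48250.0 m

48250.0 m


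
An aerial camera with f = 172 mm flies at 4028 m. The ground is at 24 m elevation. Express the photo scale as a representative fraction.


scale = f / (H - h) = 172 mm / 4004 m = 172 / 4004000 = 1:23279

1:23279


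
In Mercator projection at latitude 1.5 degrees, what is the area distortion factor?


area_distortion = 1/cos^2(1.5) = 1.001

1.001


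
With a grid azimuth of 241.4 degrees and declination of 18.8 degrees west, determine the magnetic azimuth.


magnetic azimuth = grid azimuth - declination (east +ve)
mag_az = 241.4 - -18.8 = 260.2 degrees

260.2 degrees


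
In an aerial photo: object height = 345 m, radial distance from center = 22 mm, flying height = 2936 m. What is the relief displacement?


d = h * r / H = 345 * 22 / 2936 = 2.59 mm

2.59 mm


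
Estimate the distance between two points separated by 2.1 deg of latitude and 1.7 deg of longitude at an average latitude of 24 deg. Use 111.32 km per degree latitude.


dlat_km = 2.1 * 111.32 = 233.772
dlon_km = 1.7 * 111.32 * cos(24) ≈ 172.883
dist = sqrt(233.772^2 + 172.883^2) ≈ 290.8 km

290.8 km


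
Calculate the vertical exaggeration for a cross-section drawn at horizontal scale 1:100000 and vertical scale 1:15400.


VE = horizontal_scale / vertical_scale = 100000 / 15400 ≈ 6.5

6.5x


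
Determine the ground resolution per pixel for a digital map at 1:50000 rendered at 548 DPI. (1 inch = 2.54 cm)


pixel_cm = 2.54 / 548 ≈ 0.004635 cm
ground = pixel_cm * 50000 / 100 = 2.54 * 50000 / (548 * 100) = 127000 / 54800 ≈ 2.32 m

2.32 m


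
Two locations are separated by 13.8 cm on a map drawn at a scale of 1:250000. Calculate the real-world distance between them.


ground = 13.8 cm * 250000 / 100 = 34500.0 m = 34.5 km

34.5 km


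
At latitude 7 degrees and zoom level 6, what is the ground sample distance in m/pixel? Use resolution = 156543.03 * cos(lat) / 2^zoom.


res = 156543.03 * cos(7) / 2^6 = 156543.03 * 0.99254615 / 64 = 2427.75 m/pixel

2427.75 m/pixel


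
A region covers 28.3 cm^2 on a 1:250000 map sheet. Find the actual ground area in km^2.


ground_area = 28.3 * (250000/100)^2 = 176875000.0 m^2 = 176.875 km^2

176.875 km^2


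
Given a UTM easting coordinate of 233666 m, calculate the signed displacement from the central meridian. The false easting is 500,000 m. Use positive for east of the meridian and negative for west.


displacement = 233666 - 500000 = -266334 m

-266334 m


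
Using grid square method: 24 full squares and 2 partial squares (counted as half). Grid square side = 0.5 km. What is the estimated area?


effective squares = 24 + 2 * 0.5 = 25.0
area = 25.0 * 0.25 = 6.25 km^2

6.25 km^2


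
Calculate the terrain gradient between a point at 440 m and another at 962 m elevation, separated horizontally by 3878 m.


gradient = (962 - 440) / 3878 = 522 / 3878 = 0.1346

0.1346


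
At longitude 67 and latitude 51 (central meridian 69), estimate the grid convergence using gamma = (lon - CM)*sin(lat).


gamma = (67 - 69) * sin(51) = -2 * 0.777146 = -1.554 degrees

-1.554 degrees


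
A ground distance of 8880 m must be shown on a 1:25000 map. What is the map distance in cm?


map_cm = 8880 * 100 / 25000 = 35.52 cm

35.52 cm


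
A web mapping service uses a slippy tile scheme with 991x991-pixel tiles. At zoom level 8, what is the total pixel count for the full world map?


tiles per axis = 2^8 = 256
total tiles = 256^2 = 65536
pixels per axis = 256 * 991 = 253696
total pixels = 253696^2 = 64361660416

64361660416 pixels


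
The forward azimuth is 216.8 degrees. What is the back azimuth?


back azimuth = (216.8 + 180) mod 360 = 36.8 degrees

36.8 degrees


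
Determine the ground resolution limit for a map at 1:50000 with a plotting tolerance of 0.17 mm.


ground = 0.17 mm * 50000 / 1000 = 8.5 m

8.5 m


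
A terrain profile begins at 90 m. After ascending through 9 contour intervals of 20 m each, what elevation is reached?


elevation = 90 + 9 * 20 = 270 m

270 m


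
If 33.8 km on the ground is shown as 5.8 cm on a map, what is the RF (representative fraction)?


ground = 33.8 km = 3380000 cm; RF denominator = ground / map = 3380000 / 5.8 ≈ 582759; RF = 1:582759

1:582759


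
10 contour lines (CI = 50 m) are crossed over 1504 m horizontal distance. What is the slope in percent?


elevation change = 10 * 50 = 500 m
slope = 500 / 1504 * 100 = 33.2%

33.2%


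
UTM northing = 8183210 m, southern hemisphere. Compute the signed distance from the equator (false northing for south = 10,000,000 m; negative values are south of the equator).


For southern: actual = 8183210 - 10000000 = -1816790 m

-1816790 m


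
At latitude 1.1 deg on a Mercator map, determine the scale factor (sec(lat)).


SF = 1 / cos(1.1) = 1 / 0.999816 = 1.0

1.0


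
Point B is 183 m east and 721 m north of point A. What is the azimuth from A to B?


az = atan2(183, 721) = 14.2 deg
adjusted to 0-360: 14.2 degrees

14.2 degrees


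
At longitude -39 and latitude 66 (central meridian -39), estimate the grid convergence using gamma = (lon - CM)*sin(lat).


gamma = (-39 - -39) * sin(66) = 0 * 0.913545 = 0.0 degrees

0.0 degrees


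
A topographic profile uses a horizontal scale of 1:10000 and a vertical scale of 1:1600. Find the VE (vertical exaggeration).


VE = horizontal_scale / vertical_scale = 10000 / 1600 = 6.25

6.25x


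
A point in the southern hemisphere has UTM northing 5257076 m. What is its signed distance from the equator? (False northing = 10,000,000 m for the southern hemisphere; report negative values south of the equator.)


For southern: actual = 5257076 - 10000000 = -4742924 m

-4742924 m


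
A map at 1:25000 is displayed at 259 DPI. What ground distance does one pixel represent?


pixel_cm = 2.54 / 259 ≈ 0.009807 cm
ground = pixel_cm * 25000 / 100 = 2.54 * 25000 / (259 * 100) = 63500 / 25900 ≈ 2.45 m

2.45 m


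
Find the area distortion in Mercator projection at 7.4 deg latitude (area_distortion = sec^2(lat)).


area_distortion = 1/cos^2(7.4) = 1.017

1.017


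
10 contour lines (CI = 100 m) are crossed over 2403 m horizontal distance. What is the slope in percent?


elevation change = 10 * 100 = 1000 m
slope = 1000 / 2403 * 100 = 41.6%

41.6%


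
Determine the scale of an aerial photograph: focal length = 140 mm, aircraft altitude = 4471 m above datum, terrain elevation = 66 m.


scale = f / (H - h) = 140 mm / 4405 m = 140 / 4405000 = 1:31464

1:31464


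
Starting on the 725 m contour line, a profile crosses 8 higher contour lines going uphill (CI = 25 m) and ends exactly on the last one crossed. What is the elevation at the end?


elevation = 725 + 8 * 25 = 925 m

925 m


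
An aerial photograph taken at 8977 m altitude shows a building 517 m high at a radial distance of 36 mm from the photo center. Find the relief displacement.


d = h * r / H = 517 * 36 / 8977 = 2.07 mm

2.07 mm


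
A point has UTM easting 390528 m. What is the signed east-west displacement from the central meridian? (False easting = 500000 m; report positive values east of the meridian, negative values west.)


displacement = 390528 - 500000 = -109472 m

-109472 m


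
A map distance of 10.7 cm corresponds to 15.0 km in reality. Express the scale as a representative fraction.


ground = 15.0 km = 1500000 cm; RF denominator = ground / map = 1500000 / 10.7 ≈ 140187; RF = 1:140187

1:140187


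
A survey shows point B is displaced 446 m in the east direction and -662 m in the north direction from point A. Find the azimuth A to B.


az = atan2(446, -662) = 146.0 deg
adjusted to 0-360: 146.0 degrees

146.0 degrees


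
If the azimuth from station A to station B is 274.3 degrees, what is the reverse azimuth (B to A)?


back azimuth = (274.3 + 180) mod 360 = 94.3 degrees

94.3 degrees


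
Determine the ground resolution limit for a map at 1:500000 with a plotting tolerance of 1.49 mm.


ground = 1.49 mm * 500000 / 1000 = 745.0 m

745.0 m


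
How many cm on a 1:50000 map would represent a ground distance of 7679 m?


map_cm = 7679 * 100 / 50000 = 15.358 cm ≈ 15.36 cm

15.36 cm


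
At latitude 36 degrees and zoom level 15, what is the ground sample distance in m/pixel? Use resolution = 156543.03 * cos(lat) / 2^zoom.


res = 156543.03 * cos(36) / 2^15 = 156543.03 * 0.80901699 / 32768 = 3.86 m/pixel

3.86 m/pixel


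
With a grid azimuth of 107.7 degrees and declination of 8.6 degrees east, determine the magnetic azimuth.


magnetic azimuth = grid azimuth - declination (east +ve)
mag_az = 107.7 - 8.6 = 99.1 degrees

99.1 degrees


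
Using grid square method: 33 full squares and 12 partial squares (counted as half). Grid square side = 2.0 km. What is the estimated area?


effective squares = 33 + 12 * 0.5 = 39.0
area = 39.0 * 4.0 = 156.0 km^2

156.0 km^2


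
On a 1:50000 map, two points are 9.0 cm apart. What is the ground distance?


ground = 9.0 cm * 50000 / 100 = 4500.0 m = 4.5 km

4.5 km


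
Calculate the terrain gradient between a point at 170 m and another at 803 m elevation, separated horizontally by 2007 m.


gradient = (803 - 170) / 2007 = 633 / 2007 = 0.3154

0.3154


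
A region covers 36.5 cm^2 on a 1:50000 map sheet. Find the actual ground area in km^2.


ground_area = 36.5 * (50000/100)^2 = 9125000.0 m^2 = 9.125 km^2

9.125 km^2


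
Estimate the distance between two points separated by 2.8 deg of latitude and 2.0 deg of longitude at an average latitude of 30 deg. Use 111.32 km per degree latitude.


dlat_km = 2.8 * 111.32 = 311.696
dlon_km = 2.0 * 111.32 * cos(30) ≈ 192.812
dist = sqrt(311.696^2 + 192.812^2) ≈ 366.5 km

366.5 km


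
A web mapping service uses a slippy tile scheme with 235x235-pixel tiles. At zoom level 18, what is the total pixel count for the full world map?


tiles per axis = 2^18 = 262144
total tiles = 262144^2 = 68719476736
pixels per axis = 262144 * 235 = 61603840
total pixels = 61603840^2 = 3795033102745600

3795033102745600 pixels


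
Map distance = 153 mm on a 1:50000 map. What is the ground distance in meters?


ground = 153 mm * 50000 / 1000 = 7650.0 m

7650.0 m


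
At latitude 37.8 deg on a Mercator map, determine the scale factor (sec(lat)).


SF = 1 / cos(37.8) = 1 / 0.790155 = 1.266

1.266


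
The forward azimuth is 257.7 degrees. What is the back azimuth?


back azimuth = (257.7 + 180) mod 360 = 77.7 degrees

77.7 degrees


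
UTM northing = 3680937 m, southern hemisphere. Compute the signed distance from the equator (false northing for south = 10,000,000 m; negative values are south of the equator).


For southern: actual = 3680937 - 10000000 = -6319063 m

-6319063 m


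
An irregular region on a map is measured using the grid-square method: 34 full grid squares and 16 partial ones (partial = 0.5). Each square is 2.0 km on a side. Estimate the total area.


effective squares = 34 + 16 * 0.5 = 42.0
area = 42.0 * 4.0 = 168.0 km^2

168.0 km^2


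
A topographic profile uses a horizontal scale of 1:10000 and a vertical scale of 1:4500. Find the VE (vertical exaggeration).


VE = horizontal_scale / vertical_scale = 10000 / 4500 ≈ 2.2

2.2x


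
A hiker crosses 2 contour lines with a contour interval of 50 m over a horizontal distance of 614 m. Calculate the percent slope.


elevation change = 2 * 50 = 100 m
slope = 100 / 614 * 100 = 16.3%

16.3%


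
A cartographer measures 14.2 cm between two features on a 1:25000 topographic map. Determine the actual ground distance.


ground = 14.2 cm * 25000 / 100 = 3550.0 m = 3.55 km

3.55 km


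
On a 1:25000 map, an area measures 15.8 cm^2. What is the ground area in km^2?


ground_area = 15.8 * (25000/100)^2 = 987500.0 m^2 = 0.9875 km^2 ≈ 0.988 km^2

0.988 km^2


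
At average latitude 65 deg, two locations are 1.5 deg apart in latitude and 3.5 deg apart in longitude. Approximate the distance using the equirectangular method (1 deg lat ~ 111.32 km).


dlat_km = 1.5 * 111.32 = 166.98
dlon_km = 3.5 * 111.32 * cos(65) ≈ 164.661
dist = sqrt(166.98^2 + 164.661^2) ≈ 234.5 km

234.5 km


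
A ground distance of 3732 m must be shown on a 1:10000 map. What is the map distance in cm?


map_cm = 3732 * 100 / 10000 = 37.32 cm

37.32 cm


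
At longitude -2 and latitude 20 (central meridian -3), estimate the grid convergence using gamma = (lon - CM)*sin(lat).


gamma = (-2 - -3) * sin(20) = 1 * 0.34202 = 0.342 degrees

0.342 degrees


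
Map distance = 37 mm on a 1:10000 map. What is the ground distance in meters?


ground = 37 mm * 10000 / 1000 = 370.0 m

370.0 m


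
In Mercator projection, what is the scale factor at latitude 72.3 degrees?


SF = 1 / cos(72.3) = 1 / 0.304033 = 3.289

3.289


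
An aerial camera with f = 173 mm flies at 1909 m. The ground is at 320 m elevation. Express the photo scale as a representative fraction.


scale = f / (H - h) = 173 mm / 1589 m = 173 / 1589000 = 1:9185

1:9185


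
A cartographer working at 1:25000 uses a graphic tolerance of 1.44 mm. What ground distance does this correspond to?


ground = 1.44 mm * 25000 / 1000 = 36.0 m

36.0 m


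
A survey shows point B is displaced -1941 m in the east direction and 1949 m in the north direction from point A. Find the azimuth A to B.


az = atan2(-1941, 1949) = -44.9 deg
adjusted to 0-360: 315.1 degrees

315.1 degrees


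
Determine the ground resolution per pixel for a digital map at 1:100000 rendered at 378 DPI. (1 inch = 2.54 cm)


pixel_cm = 2.54 / 378 ≈ 0.00672 cm
ground = pixel_cm * 100000 / 100 = 2.54 * 100000 / (378 * 100) = 254000 / 37800 ≈ 6.72 m

6.72 m


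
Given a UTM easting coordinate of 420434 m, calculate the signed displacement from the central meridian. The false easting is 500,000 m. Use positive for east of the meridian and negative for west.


displacement = 420434 - 500000 = -79566 m

-79566 m


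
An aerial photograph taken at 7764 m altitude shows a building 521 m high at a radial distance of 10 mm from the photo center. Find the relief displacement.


d = h * r / H = 521 * 10 / 7764 = 0.67 mm

0.67 mm


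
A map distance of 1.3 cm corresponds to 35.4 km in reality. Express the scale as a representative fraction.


ground = 35.4 km = 3540000 cm; RF denominator = ground / map = 3540000 / 1.3 ≈ 2723077; RF = 1:2723077

1:2723077


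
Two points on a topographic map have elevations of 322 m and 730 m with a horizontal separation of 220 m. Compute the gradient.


gradient = (730 - 322) / 220 = 408 / 220 = 1.8545

1.8545


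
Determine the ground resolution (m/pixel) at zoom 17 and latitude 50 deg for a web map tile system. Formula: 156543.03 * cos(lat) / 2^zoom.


res = 156543.03 * cos(50) / 2^17 = 156543.03 * 0.64278761 / 131072 = 0.77 m/pixel

0.77 m/pixel


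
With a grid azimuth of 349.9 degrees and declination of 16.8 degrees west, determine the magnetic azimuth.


magnetic azimuth = grid azimuth - declination (east +ve)
mag_az = 349.9 - -16.8 = 6.7 degrees

6.7 degrees


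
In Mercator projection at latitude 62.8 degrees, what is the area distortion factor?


area_distortion = 1/cos^2(62.8) = 4.786

4.786


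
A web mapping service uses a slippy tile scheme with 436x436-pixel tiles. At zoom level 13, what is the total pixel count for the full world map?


tiles per axis = 2^13 = 8192
total tiles = 8192^2 = 67108864
pixels per axis = 8192 * 436 = 3571712
total pixels = 3571712^2 = 12757126610944

12757126610944 pixels


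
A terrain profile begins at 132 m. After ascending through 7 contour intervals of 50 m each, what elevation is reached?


elevation = 132 + 7 * 50 = 482 m

482 m


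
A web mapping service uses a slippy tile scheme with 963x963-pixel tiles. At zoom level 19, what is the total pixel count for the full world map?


tiles per axis = 2^19 = 524288
total tiles = 524288^2 = 274877906944
pixels per axis = 524288 * 963 = 504889344
total pixels = 504889344^2 = 254913249684750336

254913249684750336 pixels


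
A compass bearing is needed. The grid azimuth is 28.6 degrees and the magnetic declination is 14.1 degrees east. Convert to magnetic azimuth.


magnetic azimuth = grid azimuth - declination (east +ve)
mag_az = 28.6 - 14.1 = 14.5 degrees

14.5 degrees


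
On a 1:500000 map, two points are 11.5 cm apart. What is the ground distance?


ground = 11.5 cm * 500000 / 100 = 57500.0 m = 57.5 km

57.5 km


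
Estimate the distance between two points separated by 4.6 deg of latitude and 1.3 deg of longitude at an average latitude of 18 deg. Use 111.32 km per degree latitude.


dlat_km = 4.6 * 111.32 = 512.072
dlon_km = 1.3 * 111.32 * cos(18) ≈ 137.633
dist = sqrt(512.072^2 + 137.633^2) ≈ 530.2 km

530.2 km


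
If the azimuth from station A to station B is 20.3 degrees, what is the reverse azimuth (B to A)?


back azimuth = (20.3 + 180) mod 360 = 200.3 degrees

200.3 degrees


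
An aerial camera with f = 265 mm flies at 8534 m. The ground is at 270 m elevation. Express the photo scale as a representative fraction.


scale = f / (H - h) = 265 mm / 8264 m = 265 / 8264000 = 1:31185

1:31185


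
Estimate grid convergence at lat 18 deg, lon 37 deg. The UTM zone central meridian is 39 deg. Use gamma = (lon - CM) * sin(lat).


gamma = (37 - 39) * sin(18) = -2 * 0.309017 = -0.618 degrees

-0.618 degrees


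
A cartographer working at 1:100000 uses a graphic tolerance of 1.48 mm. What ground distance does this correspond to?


ground = 1.48 mm * 100000 / 1000 = 148.0 m

148.0 m


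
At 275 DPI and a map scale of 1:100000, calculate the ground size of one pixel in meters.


pixel_cm = 2.54 / 275 ≈ 0.009236 cm
ground = pixel_cm * 100000 / 100 = 2.54 * 100000 / (275 * 100) = 254000 / 27500 ≈ 9.24 m

9.24 m


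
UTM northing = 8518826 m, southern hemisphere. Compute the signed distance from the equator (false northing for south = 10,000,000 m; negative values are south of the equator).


For southern: actual = 8518826 - 10000000 = -1481174 m

-1481174 m


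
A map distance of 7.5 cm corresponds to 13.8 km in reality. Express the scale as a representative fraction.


ground = 13.8 km = 1380000 cm; RF denominator = ground / map = 1380000 / 7.5 = 184000; RF = 1:184000

1:184000


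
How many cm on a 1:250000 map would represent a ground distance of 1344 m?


map_cm = 1344 * 100 / 250000 = 0.5376 cm ≈ 0.54 cm

0.54 cm


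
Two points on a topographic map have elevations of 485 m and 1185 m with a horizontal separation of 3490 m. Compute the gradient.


gradient = (1185 - 485) / 3490 = 700 / 3490 = 0.2006

0.2006


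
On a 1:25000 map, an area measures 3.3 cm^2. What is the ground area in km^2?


ground_area = 3.3 * (25000/100)^2 = 206250.0 m^2 = 0.20625 km^2 ≈ 0.206 km^2

0.206 km^2


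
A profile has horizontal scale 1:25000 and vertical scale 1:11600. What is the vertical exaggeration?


VE = horizontal_scale / vertical_scale = 25000 / 11600 ≈ 2.2

2.2x


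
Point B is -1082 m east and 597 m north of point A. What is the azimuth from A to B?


az = atan2(-1082, 597) = -61.1 deg
adjusted to 0-360: 298.9 degrees

298.9 degrees


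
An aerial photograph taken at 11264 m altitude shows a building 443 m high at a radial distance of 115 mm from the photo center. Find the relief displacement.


d = h * r / H = 443 * 115 / 11264 = 4.52 mm

4.52 mm


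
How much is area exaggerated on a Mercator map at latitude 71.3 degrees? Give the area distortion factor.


area_distortion = 1/cos^2(71.3) = 9.728

9.728


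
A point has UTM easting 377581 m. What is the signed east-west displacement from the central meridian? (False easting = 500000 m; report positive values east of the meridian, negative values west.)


displacement = 377581 - 500000 = -122419 m

-122419 m


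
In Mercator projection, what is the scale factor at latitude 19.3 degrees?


SF = 1 / cos(19.3) = 1 / 0.943801 = 1.06

1.06


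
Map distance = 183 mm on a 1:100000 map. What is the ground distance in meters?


ground = 183 mm * 100000 / 1000 = 18300.0 m

18300.0 m


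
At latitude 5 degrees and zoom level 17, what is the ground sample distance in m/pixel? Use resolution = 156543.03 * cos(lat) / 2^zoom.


res = 156543.03 * cos(5) / 2^17 = 156543.03 * 0.9961947 / 131072 = 1.19 m/pixel

1.19 m/pixel


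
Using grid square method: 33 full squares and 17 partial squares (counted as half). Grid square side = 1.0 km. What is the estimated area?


effective squares = 33 + 17 * 0.5 = 41.5
area = 41.5 * 1.0 = 41.5 km^2

41.5 km^2


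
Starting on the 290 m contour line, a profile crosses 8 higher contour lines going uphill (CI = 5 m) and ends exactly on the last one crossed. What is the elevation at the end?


elevation = 290 + 8 * 5 = 330 m

330 m


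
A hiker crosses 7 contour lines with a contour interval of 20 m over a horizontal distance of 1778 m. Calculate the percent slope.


elevation change = 7 * 20 = 140 m
slope = 140 / 1778 * 100 = 7.9%

7.9%


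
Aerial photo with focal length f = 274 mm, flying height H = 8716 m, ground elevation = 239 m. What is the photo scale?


scale = f / (H - h) = 274 mm / 8477 m = 274 / 8477000 = 1:30938

1:30938


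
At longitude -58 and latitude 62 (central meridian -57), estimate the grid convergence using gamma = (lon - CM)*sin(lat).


gamma = (-58 - -57) * sin(62) = -1 * 0.882948 = -0.883 degrees

-0.883 degrees


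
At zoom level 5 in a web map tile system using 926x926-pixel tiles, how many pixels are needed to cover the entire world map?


tiles per axis = 2^5 = 32
total tiles = 32^2 = 1024
pixels per axis = 32 * 926 = 29632
total pixels = 29632^2 = 878055424

878055424 pixels


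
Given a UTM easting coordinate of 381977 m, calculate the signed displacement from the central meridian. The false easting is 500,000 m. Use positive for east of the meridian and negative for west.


displacement = 381977 - 500000 = -118023 m

-118023 m


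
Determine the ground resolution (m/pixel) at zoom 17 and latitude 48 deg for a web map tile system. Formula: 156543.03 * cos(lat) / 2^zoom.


res = 156543.03 * cos(48) / 2^17 = 156543.03 * 0.66913061 / 131072 = 0.8 m/pixel

0.8 m/pixel


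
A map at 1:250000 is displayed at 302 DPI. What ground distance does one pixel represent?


pixel_cm = 2.54 / 302 ≈ 0.008411 cm
ground = pixel_cm * 250000 / 100 = 2.54 * 250000 / (302 * 100) = 635000 / 30200 ≈ 21.03 m

21.03 m


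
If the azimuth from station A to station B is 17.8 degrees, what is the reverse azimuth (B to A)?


back azimuth = (17.8 + 180) mod 360 = 197.8 degrees

197.8 degrees


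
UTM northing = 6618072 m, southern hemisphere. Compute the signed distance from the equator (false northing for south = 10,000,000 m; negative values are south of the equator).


For southern: actual = 6618072 - 10000000 = -3381928 m

-3381928 m


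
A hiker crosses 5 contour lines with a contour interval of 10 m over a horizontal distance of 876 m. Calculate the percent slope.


elevation change = 5 * 10 = 50 m
slope = 50 / 876 * 100 = 5.7%

5.7%


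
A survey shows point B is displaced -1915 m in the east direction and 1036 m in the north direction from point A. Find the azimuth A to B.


az = atan2(-1915, 1036) = -61.6 deg
adjusted to 0-360: 298.4 degrees

298.4 degrees


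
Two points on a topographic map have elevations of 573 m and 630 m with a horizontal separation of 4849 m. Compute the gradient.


gradient = (630 - 573) / 4849 = 57 / 4849 = 0.0118

0.0118


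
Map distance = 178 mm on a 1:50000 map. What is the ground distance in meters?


ground = 178 mm * 50000 / 1000 = 8900.0 m

8900.0 m


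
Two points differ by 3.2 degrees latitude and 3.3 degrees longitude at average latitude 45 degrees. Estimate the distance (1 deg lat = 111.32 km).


dlat_km = 3.2 * 111.32 = 356.224
dlon_km = 3.3 * 111.32 * cos(45) ≈ 259.76
dist = sqrt(356.224^2 + 259.76^2) ≈ 440.9 km

440.9 km


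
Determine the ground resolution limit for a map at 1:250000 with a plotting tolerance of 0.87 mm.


ground = 0.87 mm * 250000 / 1000 = 217.5 m

217.5 m


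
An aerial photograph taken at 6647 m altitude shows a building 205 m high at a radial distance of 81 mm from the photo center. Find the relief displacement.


d = h * r / H = 205 * 81 / 6647 = 2.5 mm

2.5 mm


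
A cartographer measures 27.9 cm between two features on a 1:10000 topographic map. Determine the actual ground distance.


ground = 27.9 cm * 10000 / 100 = 2790.0 m = 2.79 km

2.79 km


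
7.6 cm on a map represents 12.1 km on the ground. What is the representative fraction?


ground = 12.1 km = 1210000 cm; RF denominator = ground / map = 1210000 / 7.6 ≈ 159211; RF = 1:159211

1:159211


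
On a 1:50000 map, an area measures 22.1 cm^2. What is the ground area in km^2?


ground_area = 22.1 * (50000/100)^2 = 5525000.0 m^2 = 5.525 km^2

5.525 km^2


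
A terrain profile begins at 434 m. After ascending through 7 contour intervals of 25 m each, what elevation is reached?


elevation = 434 + 7 * 25 = 609 m

609 m


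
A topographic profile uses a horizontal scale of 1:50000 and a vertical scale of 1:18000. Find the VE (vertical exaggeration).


VE = horizontal_scale / vertical_scale = 50000 / 18000 ≈ 2.8

2.8x


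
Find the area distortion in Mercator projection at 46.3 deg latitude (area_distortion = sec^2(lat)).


area_distortion = 1/cos^2(46.3) = 2.095

2.095


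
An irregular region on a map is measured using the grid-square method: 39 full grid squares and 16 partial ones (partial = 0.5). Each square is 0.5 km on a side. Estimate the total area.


effective squares = 39 + 16 * 0.5 = 47.0
area = 47.0 * 0.25 = 11.75 km^2

11.75 km^2


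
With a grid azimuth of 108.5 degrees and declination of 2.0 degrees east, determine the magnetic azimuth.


magnetic azimuth = grid azimuth - declination (east +ve)
mag_az = 108.5 - 2.0 = 106.5 degrees

106.5 degrees


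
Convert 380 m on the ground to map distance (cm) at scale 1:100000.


map_cm = 380 * 100 / 100000 = 0.38 cm

0.38 cm


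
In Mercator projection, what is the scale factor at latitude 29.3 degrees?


SF = 1 / cos(29.3) = 1 / 0.872069 = 1.147

1.147


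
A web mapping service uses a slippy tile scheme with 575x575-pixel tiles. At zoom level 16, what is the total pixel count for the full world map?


tiles per axis = 2^16 = 65536
total tiles = 65536^2 = 4294967296
pixels per axis = 65536 * 575 = 37683200
total pixels = 37683200^2 = 1420023562240000

1420023562240000 pixels


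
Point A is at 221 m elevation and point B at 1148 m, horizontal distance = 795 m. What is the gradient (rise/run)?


gradient = (1148 - 221) / 795 = 927 / 795 = 1.166

1.166


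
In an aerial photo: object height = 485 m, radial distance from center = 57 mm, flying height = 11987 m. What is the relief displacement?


d = h * r / H = 485 * 57 / 11987 = 2.31 mm

2.31 mm


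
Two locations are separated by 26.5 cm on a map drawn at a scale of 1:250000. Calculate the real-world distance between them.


ground = 26.5 cm * 250000 / 100 = 66250.0 m = 66.25 km

66.25 km


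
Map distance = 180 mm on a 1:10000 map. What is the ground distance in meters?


ground = 180 mm * 10000 / 1000 = 1800.0 m

1800.0 m


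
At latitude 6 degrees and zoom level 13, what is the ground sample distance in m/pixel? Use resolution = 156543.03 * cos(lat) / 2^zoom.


res = 156543.03 * cos(6) / 2^13 = 156543.03 * 0.9945219 / 8192 = 19.0 m/pixel

19.0 m/pixel


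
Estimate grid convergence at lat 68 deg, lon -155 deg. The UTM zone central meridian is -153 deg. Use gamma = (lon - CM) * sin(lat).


gamma = (-155 - -153) * sin(68) = -2 * 0.927184 = -1.854 degrees

-1.854 degrees


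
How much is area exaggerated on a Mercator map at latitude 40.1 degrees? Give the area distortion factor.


area_distortion = 1/cos^2(40.1) = 1.709

1.709


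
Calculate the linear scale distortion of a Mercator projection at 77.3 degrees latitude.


SF = 1 / cos(77.3) = 1 / 0.219846 = 4.549

4.549


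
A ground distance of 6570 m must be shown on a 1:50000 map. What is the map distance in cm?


map_cm = 6570 * 100 / 50000 = 13.14 cm

13.14 cm


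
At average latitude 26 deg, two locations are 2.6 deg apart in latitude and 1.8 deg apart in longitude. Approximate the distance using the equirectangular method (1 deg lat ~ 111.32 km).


dlat_km = 2.6 * 111.32 = 289.432
dlon_km = 1.8 * 111.32 * cos(26) ≈ 180.097
dist = sqrt(289.432^2 + 180.097^2) ≈ 340.9 km

340.9 km
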